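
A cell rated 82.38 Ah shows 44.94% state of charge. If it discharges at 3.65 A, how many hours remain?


Step 1: remaining = SOC/100 * C_total = 44.94/100 * 82.38 = 37.022 Ah
Step 2: t = remaining / I = 37.022 / 3.65 = 10.14 hr

10.14 hr


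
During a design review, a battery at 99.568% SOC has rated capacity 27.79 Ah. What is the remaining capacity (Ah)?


remaining = SOC / 100 * total = 99.568 / 100 * 27.79 = 27.67 Ah

27.67 Ah


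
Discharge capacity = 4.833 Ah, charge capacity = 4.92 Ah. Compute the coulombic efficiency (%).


Coulombic efficiency = 4.833/4.92 * 100% = 98.23%

98.23%


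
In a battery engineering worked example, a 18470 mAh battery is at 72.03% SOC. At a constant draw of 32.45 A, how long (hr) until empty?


Convert: C_total = 18470 mAh = 18.47 Ah
Step 1: remaining = SOC/100 * C_total = 72.03/100 * 18.47 = 13.304 Ah
Step 2: t = remaining / I = 13.304 / 32.45 = 0.4100 hr

0.4100 hr


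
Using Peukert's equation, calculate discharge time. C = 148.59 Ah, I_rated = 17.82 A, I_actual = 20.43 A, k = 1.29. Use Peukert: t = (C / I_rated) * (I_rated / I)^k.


t_rated = C / I_rated = 148.59 / 17.82 = 8.3384 hr
(I_rated/I)^k = (0.87225)^1.29 = 0.83835
t = t_rated * (I_rated/I)^k = 8.3384 * 0.83835 = 6.990 hr

6.990 hr


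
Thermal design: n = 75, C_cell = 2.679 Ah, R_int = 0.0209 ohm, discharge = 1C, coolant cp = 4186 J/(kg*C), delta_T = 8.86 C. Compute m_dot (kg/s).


Step 1: I = 1 * 2.679 = 2.679 A
Step 2: Q_cell = I^2 * R = 2.679^2 * 0.0209 = 0.15 W
Step 3: Q_total = 75 * 0.15 = 11.25 W
Step 4: m_dot = Q_total / (cp * dT) = 11.25 / (4186 * 8.86) = 3.033e-04 kg/s

3.033e-04 kg/s


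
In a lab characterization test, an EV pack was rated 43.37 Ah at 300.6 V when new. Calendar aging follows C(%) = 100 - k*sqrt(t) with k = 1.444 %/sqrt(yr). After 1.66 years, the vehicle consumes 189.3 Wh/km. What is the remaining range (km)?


Step 1: capacity retention = 100 - 1.444 * sqrt(1.66) = 100 - 1.444 * 1.2884 = 98.14%
Step 2: C_now = 43.37 * 98.14/100 = 42.563 Ah
Step 3: E_pack = V * C_now = 300.6 * 42.563 = 12794 Wh
Step 4: range = E_pack / consumption = 12794 / 189.3 = 67.59 km

67.59 km


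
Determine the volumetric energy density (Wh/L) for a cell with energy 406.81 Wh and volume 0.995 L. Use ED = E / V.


ED = E / V = 406.81 / 0.995 = 408.9 Wh/L

408.9 Wh/L


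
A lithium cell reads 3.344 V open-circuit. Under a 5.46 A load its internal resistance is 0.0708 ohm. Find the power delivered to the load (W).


Step 1: V_terminal = OCV - I*R = 3.344 - 5.46 * 0.0708 = 2.9574 V
Step 2: P_out = V_terminal * I = 2.9574 * 5.46 = 16.15 W

16.15 W


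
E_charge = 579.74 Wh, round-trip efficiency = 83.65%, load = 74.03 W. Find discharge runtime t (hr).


Step 1: E_discharge = eta/100 * E_charge = 83.65/100 * 579.74 = 484.95 Wh
Step 2: t = E_discharge / P = 484.95 / 74.03 = 6.551 hr

6.551 hr


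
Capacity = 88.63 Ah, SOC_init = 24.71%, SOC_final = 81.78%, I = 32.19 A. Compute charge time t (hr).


Step 1: dSOC = 81.78% - 24.71% = 57.07%
Step 2: delta_Ah = 88.63 * 57.07 / 100 = 50.581 Ah
Step 3: t = 50.581 / 32.19 = 1.571 hr

1.571 hr


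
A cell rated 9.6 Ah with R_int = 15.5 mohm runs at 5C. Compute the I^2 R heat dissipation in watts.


Convert: R = 15.5 mohm = 0.0155 ohm
Step 1: I = C_rate * capacity = 5 * 9.6 = 48 A
Step 2: Q = I^2 * R = 48^2 * 0.0155 = 2304 * 0.0155 = 35.71 W

35.71 W


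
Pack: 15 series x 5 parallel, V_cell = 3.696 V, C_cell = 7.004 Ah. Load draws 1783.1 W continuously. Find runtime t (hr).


Step 1: E_pack = Ns * V_cell * Np * C_cell = 15 * 3.696 * 5 * 7.004 = 1941.5 Wh
Step 2: t = E_pack / P = 1941.5 / 1783.1 = 1.089 hr

1.089 hr


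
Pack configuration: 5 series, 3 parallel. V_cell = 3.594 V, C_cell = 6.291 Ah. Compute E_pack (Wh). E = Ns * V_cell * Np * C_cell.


V_pack = 5 * 3.594 = 17.97 V
C_pack = 3 * 6.291 = 18.873 Ah
E = V_pack * C_pack = 17.97 * 18.873 = 339.1 Wh

339.1 Wh


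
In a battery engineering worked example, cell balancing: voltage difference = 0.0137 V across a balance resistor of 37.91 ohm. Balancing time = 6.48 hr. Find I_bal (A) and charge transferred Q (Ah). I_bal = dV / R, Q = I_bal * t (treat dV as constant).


I_bal = dV / R = 0.0137 / 37.91 = 3.6138e-04 A
Q = I_bal * t = 3.6138e-04 * 6.48 = 0.002342 Ah

I=3.6138e-04 A, Q=0.002342 Ah


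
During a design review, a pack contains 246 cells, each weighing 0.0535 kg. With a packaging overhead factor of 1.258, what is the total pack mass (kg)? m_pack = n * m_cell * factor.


m_pack = n * m_cell * overhead = 246 * 0.0535 * 1.258 = 16.56 kg

16.56 kg


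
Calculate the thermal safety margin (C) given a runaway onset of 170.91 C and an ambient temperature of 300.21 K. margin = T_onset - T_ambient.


Convert: T_ambient = 300.21 K = 27.06 C
margin = 170.91 - 27.06 = 143.85 C

143.85 C


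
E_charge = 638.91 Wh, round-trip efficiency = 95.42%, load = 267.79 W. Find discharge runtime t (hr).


Step 1: E_discharge = eta/100 * E_charge = 95.42/100 * 638.91 = 609.65 Wh
Step 2: t = E_discharge / P = 609.65 / 267.79 = 2.277 hr

2.277 hr


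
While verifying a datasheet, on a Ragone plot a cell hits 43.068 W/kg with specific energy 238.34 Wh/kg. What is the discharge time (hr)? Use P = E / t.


t = E / P = 238.34 / 43.068 = 5.534 hr

5.534 hr


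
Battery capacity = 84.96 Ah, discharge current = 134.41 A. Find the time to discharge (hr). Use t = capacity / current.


Runtime = 84.96 Ah / 134.41 A = 0.6321 hr

0.6321 hr


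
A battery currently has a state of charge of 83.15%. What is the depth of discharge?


Complement of SOC: DOD = 100% - 83.15% = 16.85%

16.85%


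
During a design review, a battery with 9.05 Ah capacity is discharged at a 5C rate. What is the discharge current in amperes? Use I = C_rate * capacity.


I = C_rate * capacity = 5 * 9.05 = 45.25 A

45.25 A


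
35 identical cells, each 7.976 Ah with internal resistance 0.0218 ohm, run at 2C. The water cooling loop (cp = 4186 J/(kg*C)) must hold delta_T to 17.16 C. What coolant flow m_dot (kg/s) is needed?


Step 1: I = 2 * 7.976 = 15.952 A
Step 2: Q_cell = I^2 * R = 15.952^2 * 0.0218 = 5.5474 W
Step 3: Q_total = 35 * 5.5474 = 194.16 W
Step 4: m_dot = Q_total / (cp * dT) = 194.16 / (4186 * 17.16) = 0.002703 kg/s

0.002703 kg/s


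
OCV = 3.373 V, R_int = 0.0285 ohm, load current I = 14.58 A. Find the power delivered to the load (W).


Step 1: V_terminal = OCV - I*R = 3.373 - 14.58 * 0.0285 = 2.9575 V
Step 2: P_out = V_terminal * I = 2.9575 * 14.58 = 43.12 W

43.12 W


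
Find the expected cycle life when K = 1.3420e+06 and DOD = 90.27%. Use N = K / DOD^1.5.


Step 1: DOD^1.5 = 90.27^1.5 = 857.66
Step 2: N = 1.3420e+06 / 857.66 = 1565 cycles

1565 cycles


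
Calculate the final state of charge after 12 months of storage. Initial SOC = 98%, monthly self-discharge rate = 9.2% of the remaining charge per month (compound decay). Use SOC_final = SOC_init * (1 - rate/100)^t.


Monthly retention factor = 1 - 9.2/100 = 0.908
Over 12 months: factor^12 = 0.31407
SOC_final = 98 * 0.31407 = 30.78%

30.78%


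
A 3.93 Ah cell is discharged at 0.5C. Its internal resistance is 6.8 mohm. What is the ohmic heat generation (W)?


Convert: R = 6.8 mohm = 0.0068 ohm
Step 1: I = C_rate * capacity = 0.5 * 3.93 = 1.965 A
Step 2: Q = I^2 * R = 1.965^2 * 0.0068 = 3.8612 * 0.0068 = 0.02626 W

0.02626 W


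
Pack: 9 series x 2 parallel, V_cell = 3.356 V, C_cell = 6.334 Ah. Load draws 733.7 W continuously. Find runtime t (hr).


Step 1: E_pack = Ns * V_cell * Np * C_cell = 9 * 3.356 * 2 * 6.334 = 382.62 Wh
Step 2: t = E_pack / P = 382.62 / 733.7 = 0.5215 hr

0.5215 hr


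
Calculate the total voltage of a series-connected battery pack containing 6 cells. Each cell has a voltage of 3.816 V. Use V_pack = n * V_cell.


V_pack = n * V_cell = 6 * 3.816 = 22.896 V

22.896 V


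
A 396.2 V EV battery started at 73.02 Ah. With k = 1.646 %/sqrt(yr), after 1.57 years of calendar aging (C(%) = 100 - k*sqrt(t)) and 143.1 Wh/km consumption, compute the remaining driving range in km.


Step 1: capacity retention = 100 - 1.646 * sqrt(1.57) = 100 - 1.646 * 1.253 = 97.938%
Step 2: C_now = 73.02 * 97.938/100 = 71.514 Ah
Step 3: E_pack = V * C_now = 396.2 * 71.514 = 28334 Wh
Step 4: range = E_pack / consumption = 28334 / 143.1 = 198.0 km

198.0 km


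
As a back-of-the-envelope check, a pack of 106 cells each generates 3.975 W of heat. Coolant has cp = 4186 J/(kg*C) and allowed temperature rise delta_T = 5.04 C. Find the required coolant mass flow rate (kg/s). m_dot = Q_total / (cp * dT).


Q_total = 106 * 3.975 = 421.35 W
m_dot = Q_total / (cp * dT) = 421.35 / (4186 * 5.04) = 0.01997 kg/s

0.01997 kg/s


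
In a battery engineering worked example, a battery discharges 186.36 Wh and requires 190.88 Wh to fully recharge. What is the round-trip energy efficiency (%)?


eta_e = E_dis / E_chg * 100 = 186.36 / 190.88 * 100 = 97.63%

97.63%


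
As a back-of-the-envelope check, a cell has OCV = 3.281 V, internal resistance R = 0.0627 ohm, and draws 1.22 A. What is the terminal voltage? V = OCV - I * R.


V = OCV - I*R = 3.281 - 1.22 * 0.0627 = 3.205 V

3.205 V


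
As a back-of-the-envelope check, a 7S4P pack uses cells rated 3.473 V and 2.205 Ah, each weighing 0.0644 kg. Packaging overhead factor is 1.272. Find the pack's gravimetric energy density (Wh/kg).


Step 1: V_pack = 7 * 3.473 = 24.311 V
Step 2: C_pack = 4 * 2.205 = 8.82 Ah
Step 3: E_pack = V_pack * C_pack = 24.311 * 8.82 = 214.42 Wh
Step 4: m_pack = 7 * 4 * 0.0644 * 1.272 = 2.2937 kg
Step 5: ED = E_pack / m_pack = 214.42 / 2.2937 = 93.48 Wh/kg

93.48 Wh/kg


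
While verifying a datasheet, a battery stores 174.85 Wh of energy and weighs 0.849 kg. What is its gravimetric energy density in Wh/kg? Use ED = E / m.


Specific energy = 174.85 Wh / 0.849 kg = 205.9 Wh/kg

205.9 Wh/kg


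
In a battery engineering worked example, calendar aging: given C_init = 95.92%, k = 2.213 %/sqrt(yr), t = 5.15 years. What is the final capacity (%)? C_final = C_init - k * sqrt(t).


Step 1: sqrt(5.15 yr) = 2.2694
Step 2: drop = 2.213 * 2.2694 = 5.0222
Step 3: C_final = 95.92 - 5.0222 = 90.90%

90.90%


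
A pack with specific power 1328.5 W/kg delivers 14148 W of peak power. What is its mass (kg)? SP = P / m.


m = P / SP = 14148 / 1328.5 = 10.65 kg

10.65 kg


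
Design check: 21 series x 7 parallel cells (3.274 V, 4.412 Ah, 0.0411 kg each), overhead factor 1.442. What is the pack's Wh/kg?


Step 1: V_pack = 21 * 3.274 = 68.754 V
Step 2: C_pack = 7 * 4.412 = 30.884 Ah
Step 3: E_pack = V_pack * C_pack = 68.754 * 30.884 = 2123.4 Wh
Step 4: m_pack = 21 * 7 * 0.0411 * 1.442 = 8.7121 kg
Step 5: ED = E_pack / m_pack = 2123.4 / 8.7121 = 243.7 Wh/kg

243.7 Wh/kg


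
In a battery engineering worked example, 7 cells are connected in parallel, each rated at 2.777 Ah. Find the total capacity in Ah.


Parallel capacities add: 7 * 2.777 Ah = 19.439 Ah

19.439 Ah


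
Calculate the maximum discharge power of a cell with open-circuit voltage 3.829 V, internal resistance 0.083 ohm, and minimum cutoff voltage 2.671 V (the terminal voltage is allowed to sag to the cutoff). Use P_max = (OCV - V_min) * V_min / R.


dV = OCV - V_min = 1.158 V (so I_max = dV / R)
P_max = dV * V_min / R = 1.158 * 2.671 / 0.083 = 37.27 W

37.27 W


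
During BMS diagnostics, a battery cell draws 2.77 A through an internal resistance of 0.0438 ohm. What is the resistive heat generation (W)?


I^2 = 7.6729
Q = 7.6729 * 0.0438 = 0.3361 W

0.3361 W


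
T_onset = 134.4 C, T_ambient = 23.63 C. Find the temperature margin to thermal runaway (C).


margin = T_onset - T_ambient = 134.4 - 23.63 = 110.77 C

110.77 C


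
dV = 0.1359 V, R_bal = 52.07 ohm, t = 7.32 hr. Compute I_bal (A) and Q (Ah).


I_bal = dV / R = 0.1359 / 52.07 = 0.0026099 A
Q = I_bal * t = 0.0026099 * 7.32 = 0.01910 Ah

I=0.0026099 A, Q=0.01910 Ah


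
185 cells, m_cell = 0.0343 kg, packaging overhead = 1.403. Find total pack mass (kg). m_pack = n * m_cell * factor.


m_pack = n * m_cell * overhead = 185 * 0.0343 * 1.403 = 8.903 kg

8.903 kg


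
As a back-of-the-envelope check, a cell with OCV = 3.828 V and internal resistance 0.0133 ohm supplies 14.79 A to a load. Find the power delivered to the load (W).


Step 1: V_terminal = OCV - I*R = 3.828 - 14.79 * 0.0133 = 3.6313 V
Step 2: P_out = V_terminal * I = 3.6313 * 14.79 = 53.71 W

53.71 W


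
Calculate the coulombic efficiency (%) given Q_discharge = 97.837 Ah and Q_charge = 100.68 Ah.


eta_c = Q_dis / Q_chg * 100 = 97.837 / 100.68 * 100 = 97.18%

97.18%


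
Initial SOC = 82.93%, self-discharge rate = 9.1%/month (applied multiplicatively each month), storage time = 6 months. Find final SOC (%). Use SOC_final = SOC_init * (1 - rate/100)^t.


Monthly retention factor = 1 - 9.1/100 = 0.909
Over 6 months: factor^6 = 0.56414
SOC_final = 82.93 * 0.56414 = 46.78%

46.78%


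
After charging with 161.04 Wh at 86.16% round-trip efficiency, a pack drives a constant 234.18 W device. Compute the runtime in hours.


Step 1: E_discharge = eta/100 * E_charge = 86.16/100 * 161.04 = 138.75 Wh
Step 2: t = E_discharge / P = 138.75 / 234.18 = 0.5925 hr

0.5925 hr


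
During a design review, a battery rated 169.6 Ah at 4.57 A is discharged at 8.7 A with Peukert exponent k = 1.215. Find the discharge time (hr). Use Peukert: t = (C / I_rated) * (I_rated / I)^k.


t_rated = C / I_rated = 169.6 / 4.57 = 37.112 hr
(I_rated/I)^k = (0.52529)^1.215 = 0.45739
t = t_rated * (I_rated/I)^k = 37.112 * 0.45739 = 16.97 hr

16.97 hr


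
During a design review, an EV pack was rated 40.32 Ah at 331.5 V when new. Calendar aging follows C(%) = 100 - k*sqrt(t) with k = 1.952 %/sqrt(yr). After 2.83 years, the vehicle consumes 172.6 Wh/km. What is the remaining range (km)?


Step 1: capacity retention = 100 - 1.952 * sqrt(2.83) = 100 - 1.952 * 1.6823 = 96.716%
Step 2: C_now = 40.32 * 96.716/100 = 38.996 Ah
Step 3: E_pack = V * C_now = 331.5 * 38.996 = 12927 Wh
Step 4: range = E_pack / consumption = 12927 / 172.6 = 74.90 km

74.90 km


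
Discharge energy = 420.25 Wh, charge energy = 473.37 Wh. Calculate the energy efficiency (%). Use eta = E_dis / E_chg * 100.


eta_e = E_dis / E_chg * 100 = 420.25 / 473.37 * 100 = 88.78%

88.78%


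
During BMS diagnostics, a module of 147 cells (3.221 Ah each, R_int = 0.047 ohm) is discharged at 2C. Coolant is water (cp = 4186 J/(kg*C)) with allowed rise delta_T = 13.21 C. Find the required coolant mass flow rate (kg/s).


Step 1: I = 2 * 3.221 = 6.442 A
Step 2: Q_cell = I^2 * R = 6.442^2 * 0.047 = 1.9505 W
Step 3: Q_total = 147 * 1.9505 = 286.72 W
Step 4: m_dot = Q_total / (cp * dT) = 286.72 / (4186 * 13.21) = 0.005185 kg/s

0.005185 kg/s


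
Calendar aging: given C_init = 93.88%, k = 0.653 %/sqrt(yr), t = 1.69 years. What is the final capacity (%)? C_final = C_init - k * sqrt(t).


sqrt(t) = sqrt(1.69) = 1.3
C_final = 93.88 - 0.653 * 1.3 = 93.03%

93.03%


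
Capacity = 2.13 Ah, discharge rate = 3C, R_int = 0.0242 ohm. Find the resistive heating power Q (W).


Step 1: I = C_rate * capacity = 3 * 2.13 = 6.39 A
Step 2: Q = I^2 * R = 6.39^2 * 0.0242 = 40.832 * 0.0242 = 0.9881 W

0.9881 W


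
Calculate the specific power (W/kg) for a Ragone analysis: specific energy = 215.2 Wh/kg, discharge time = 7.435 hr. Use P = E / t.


P_specific = E / t = 215.2 / 7.435 = 28.94 W/kg

28.94 W/kg


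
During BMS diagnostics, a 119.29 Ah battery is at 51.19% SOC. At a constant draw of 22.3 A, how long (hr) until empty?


Step 1: remaining = SOC/100 * C_total = 51.19/100 * 119.29 = 61.065 Ah
Step 2: t = remaining / I = 61.065 / 22.3 = 2.738 hr

2.738 hr


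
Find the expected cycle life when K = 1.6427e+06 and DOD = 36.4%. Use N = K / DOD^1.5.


DOD^1.5 = 219.61
N = K / DOD^1.5 = 1.6427e+06 / 219.61 = 7480

7480 cycles


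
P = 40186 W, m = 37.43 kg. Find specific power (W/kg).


SP = P / m = 40186 / 37.43 = 1074 W/kg

1074 W/kg


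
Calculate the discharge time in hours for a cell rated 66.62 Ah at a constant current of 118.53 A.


Runtime = 66.62 Ah / 118.53 A = 0.5621 hr

0.5621 hr


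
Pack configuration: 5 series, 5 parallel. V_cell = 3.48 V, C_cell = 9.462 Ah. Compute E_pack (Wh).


E = Ns * Vcell * Np * Ccell = 5 * 3.48 * 5 * 9.462 = 823.2 Wh

823.2 Wh


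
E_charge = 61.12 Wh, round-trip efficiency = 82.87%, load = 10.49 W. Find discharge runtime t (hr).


Step 1: E_discharge = eta/100 * E_charge = 82.87/100 * 61.12 = 50.65 Wh
Step 2: t = E_discharge / P = 50.65 / 10.49 = 4.828 hr

4.828 hr


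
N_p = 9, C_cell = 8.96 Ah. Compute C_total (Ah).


C_total = 9 * 8.96 = 80.64 Ah

80.64 Ah


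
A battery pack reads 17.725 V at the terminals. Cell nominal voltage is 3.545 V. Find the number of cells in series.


Rearranging: n = V_pack / V_cell = 17.725 / 3.545 = 5 cells

5


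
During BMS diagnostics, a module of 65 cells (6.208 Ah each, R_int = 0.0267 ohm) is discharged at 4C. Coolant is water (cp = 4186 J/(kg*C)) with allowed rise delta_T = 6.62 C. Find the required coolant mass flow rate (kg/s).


Step 1: I = 4 * 6.208 = 24.832 A
Step 2: Q_cell = I^2 * R = 24.832^2 * 0.0267 = 16.464 W
Step 3: Q_total = 65 * 16.464 = 1070.2 W
Step 4: m_dot = Q_total / (cp * dT) = 1070.2 / (4186 * 6.62) = 0.03862 kg/s

0.03862 kg/s


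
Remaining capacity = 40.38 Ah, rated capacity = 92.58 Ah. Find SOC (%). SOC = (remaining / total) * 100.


SOC% = 40.38 / 92.58 * 100 = 43.62%

43.62%


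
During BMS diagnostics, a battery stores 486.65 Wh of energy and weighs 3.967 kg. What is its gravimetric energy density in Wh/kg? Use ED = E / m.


ED = E / m = 486.65 / 3.967 = 122.7 Wh/kg

122.7 Wh/kg


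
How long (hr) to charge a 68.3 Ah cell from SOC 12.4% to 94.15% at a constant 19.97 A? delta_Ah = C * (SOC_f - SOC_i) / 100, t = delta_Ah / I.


Step 1: dSOC = 94.15% - 12.4% = 81.75%
Step 2: delta_Ah = 68.3 * 81.75 / 100 = 55.835 Ah
Step 3: t = 55.835 / 19.97 = 2.796 hr

2.796 hr


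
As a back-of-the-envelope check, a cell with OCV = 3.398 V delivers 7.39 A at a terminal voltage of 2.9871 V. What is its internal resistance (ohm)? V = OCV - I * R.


R = (OCV - V) / I = (3.398 - 2.9871) / 7.39 = 0.05560 ohm

0.05560 ohm


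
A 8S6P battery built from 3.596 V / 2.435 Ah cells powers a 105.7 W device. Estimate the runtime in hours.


Step 1: E_pack = Ns * V_cell * Np * C_cell = 8 * 3.596 * 6 * 2.435 = 420.3 Wh
Step 2: t = E_pack / P = 420.3 / 105.7 = 3.976 hr

3.976 hr


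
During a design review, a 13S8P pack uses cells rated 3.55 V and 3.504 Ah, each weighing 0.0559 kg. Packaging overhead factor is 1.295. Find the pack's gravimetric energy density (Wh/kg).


Step 1: V_pack = 13 * 3.55 = 46.15 V
Step 2: C_pack = 8 * 3.504 = 28.032 Ah
Step 3: E_pack = V_pack * C_pack = 46.15 * 28.032 = 1293.7 Wh
Step 4: m_pack = 13 * 8 * 0.0559 * 1.295 = 7.5286 kg
Step 5: ED = E_pack / m_pack = 1293.7 / 7.5286 = 171.8 Wh/kg

171.8 Wh/kg


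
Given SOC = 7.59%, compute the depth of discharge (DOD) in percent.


Complement of SOC: DOD = 100% - 7.59% = 92.41%

92.41%


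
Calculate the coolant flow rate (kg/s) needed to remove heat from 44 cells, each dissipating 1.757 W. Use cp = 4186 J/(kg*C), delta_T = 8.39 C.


Step 1: Total heat Q = 44 * 1.757 W = 77.308 W
Step 2: denom = cp * dT = 4186 * 8.39 = 35121
Step 3: m_dot = 77.308 / 35121 = 0.002201 kg/s

0.002201 kg/s


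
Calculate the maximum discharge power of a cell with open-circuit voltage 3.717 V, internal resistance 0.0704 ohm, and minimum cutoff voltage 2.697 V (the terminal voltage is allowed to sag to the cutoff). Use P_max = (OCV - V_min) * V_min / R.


dV = OCV - V_min = 1.02 V (so I_max = dV / R)
P_max = dV * V_min / R = 1.02 * 2.697 / 0.0704 = 39.08 W

39.08 W


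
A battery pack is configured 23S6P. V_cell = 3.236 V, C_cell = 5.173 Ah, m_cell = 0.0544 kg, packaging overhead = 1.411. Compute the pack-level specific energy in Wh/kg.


Step 1: V_pack = 23 * 3.236 = 74.428 V
Step 2: C_pack = 6 * 5.173 = 31.038 Ah
Step 3: E_pack = V_pack * C_pack = 74.428 * 31.038 = 2310.1 Wh
Step 4: m_pack = 23 * 6 * 0.0544 * 1.411 = 10.593 kg
Step 5: ED = E_pack / m_pack = 2310.1 / 10.593 = 218.1 Wh/kg

218.1 Wh/kg


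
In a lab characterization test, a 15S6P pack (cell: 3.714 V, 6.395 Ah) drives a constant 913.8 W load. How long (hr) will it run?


Step 1: E_pack = Ns * V_cell * Np * C_cell = 15 * 3.714 * 6 * 6.395 = 2137.6 Wh
Step 2: t = E_pack / P = 2137.6 / 913.8 = 2.339 hr

2.339 hr


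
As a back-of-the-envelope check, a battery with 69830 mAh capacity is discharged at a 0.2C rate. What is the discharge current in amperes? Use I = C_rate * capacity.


Convert: capacity = 69830 mAh = 69.83 Ah
At 0.2C: I = 0.2 * 69.83 Ah = 13.966 A

13.966 A


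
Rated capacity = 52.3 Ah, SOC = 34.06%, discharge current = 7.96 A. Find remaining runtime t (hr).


Step 1: remaining = SOC/100 * C_total = 34.06/100 * 52.3 = 17.813 Ah
Step 2: t = remaining / I = 17.813 / 7.96 = 2.238 hr

2.238 hr


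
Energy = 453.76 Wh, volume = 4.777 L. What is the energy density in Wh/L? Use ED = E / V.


ED = E / V = 453.76 / 4.777 = 94.99 Wh/L

94.99 Wh/L


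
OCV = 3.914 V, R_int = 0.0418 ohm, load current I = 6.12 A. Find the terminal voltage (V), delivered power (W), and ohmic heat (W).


Step 1: V_terminal = OCV - I*R = 3.914 - 6.12 * 0.0418 = 3.6582 V
Step 2: P_out = V_terminal * I = 3.6582 * 6.12 = 22.39 W
Step 3: Q = I^2 * R = 6.12^2 * 0.0418 = 1.566 W

V=3.6582 V, P=22.39 W, Q=1.566 W


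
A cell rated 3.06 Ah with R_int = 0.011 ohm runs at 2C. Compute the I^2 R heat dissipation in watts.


Step 1: I = C_rate * capacity = 2 * 3.06 = 6.12 A
Step 2: Q = I^2 * R = 6.12^2 * 0.011 = 37.454 * 0.011 = 0.4120 W

0.4120 W


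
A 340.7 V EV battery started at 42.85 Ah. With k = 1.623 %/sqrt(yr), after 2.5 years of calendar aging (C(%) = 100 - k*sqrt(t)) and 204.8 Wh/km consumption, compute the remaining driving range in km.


Step 1: capacity retention = 100 - 1.623 * sqrt(2.5) = 100 - 1.623 * 1.5811 = 97.434%
Step 2: C_now = 42.85 * 97.434/100 = 41.75 Ah
Step 3: E_pack = V * C_now = 340.7 * 41.75 = 14224 Wh
Step 4: range = E_pack / consumption = 14224 / 204.8 = 69.45 km

69.45 km


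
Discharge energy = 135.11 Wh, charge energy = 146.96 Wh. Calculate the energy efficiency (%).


Round-trip efficiency = 135.11/146.96 * 100% = 91.94%

91.94%


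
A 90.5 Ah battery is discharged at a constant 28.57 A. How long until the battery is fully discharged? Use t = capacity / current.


t = capacity / current = 90.5 / 28.57 = 3.168 hr

3.168 hr


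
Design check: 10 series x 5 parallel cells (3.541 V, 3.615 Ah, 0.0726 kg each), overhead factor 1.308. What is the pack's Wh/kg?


Step 1: V_pack = 10 * 3.541 = 35.41 V
Step 2: C_pack = 5 * 3.615 = 18.075 Ah
Step 3: E_pack = V_pack * C_pack = 35.41 * 18.075 = 640.04 Wh
Step 4: m_pack = 10 * 5 * 0.0726 * 1.308 = 4.748 kg
Step 5: ED = E_pack / m_pack = 640.04 / 4.748 = 134.8 Wh/kg

134.8 Wh/kg


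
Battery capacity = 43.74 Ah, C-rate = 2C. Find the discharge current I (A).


At 2C: I = 2 * 43.74 Ah = 87.48 A

87.48 A


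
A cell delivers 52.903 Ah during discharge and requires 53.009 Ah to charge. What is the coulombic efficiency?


eta_c = Q_dis / Q_chg * 100 = 52.903 / 53.009 * 100 = 99.80%

99.80%


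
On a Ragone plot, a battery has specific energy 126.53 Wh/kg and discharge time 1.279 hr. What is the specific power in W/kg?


Specific power = 126.53 Wh/kg / 1.279 hr = 98.93 W/kg

98.93 W/kg


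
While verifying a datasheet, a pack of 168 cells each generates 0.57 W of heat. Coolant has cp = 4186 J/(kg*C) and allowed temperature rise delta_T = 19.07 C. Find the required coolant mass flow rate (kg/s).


Q_total = 168 * 0.57 = 95.76 W
m_dot = Q_total / (cp * dT) = 95.76 / (4186 * 19.07) = 0.001200 kg/s

0.001200 kg/s


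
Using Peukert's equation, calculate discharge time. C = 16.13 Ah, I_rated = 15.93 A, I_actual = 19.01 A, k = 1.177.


t_rated = C / I_rated = 16.13 / 15.93 = 1.0126 hr
(I_rated/I)^k = (0.83798)^1.177 = 0.81217
t = t_rated * (I_rated/I)^k = 1.0126 * 0.81217 = 0.8224 hr

0.8224 hr


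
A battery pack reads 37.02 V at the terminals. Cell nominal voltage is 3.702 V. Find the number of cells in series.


n = V_pack / V_cell = 37.02 / 3.702 = 10

10


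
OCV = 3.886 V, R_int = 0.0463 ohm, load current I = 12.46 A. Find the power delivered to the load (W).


Step 1: V_terminal = OCV - I*R = 3.886 - 12.46 * 0.0463 = 3.3091 V
Step 2: P_out = V_terminal * I = 3.3091 * 12.46 = 41.23 W

41.23 W


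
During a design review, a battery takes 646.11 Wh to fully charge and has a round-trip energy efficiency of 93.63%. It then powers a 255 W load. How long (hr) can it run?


Step 1: E_discharge = eta/100 * E_charge = 93.63/100 * 646.11 = 604.95 Wh
Step 2: t = E_discharge / P = 604.95 / 255 = 2.372 hr

2.372 hr


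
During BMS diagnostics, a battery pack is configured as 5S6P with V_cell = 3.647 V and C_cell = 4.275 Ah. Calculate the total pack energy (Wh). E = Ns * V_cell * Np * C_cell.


V_pack = 5 * 3.647 = 18.235 V
C_pack = 6 * 4.275 = 25.65 Ah
E = V_pack * C_pack = 18.235 * 25.65 = 467.7 Wh

467.7 Wh


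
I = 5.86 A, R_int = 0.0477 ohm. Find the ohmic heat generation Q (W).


I^2 = 34.34
Q = 34.34 * 0.0477 = 1.638 W

1.638 W


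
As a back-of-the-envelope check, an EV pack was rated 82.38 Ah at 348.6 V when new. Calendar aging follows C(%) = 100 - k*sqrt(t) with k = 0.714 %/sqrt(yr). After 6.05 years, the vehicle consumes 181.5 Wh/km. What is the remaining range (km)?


Step 1: capacity retention = 100 - 0.714 * sqrt(6.05) = 100 - 0.714 * 2.4597 = 98.244%
Step 2: C_now = 82.38 * 98.244/100 = 80.933 Ah
Step 3: E_pack = V * C_now = 348.6 * 80.933 = 28213 Wh
Step 4: range = E_pack / consumption = 28213 / 181.5 = 155.4 km

155.4 km


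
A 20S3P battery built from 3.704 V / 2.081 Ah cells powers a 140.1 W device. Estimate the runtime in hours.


Step 1: E_pack = Ns * V_cell * Np * C_cell = 20 * 3.704 * 3 * 2.081 = 462.48 Wh
Step 2: t = E_pack / P = 462.48 / 140.1 = 3.301 hr

3.301 hr


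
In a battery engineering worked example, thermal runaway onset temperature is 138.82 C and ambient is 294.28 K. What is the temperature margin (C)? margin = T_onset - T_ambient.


Convert: T_ambient = 294.28 K = 21.13 C
margin = 138.82 - 21.13 = 117.69 C

117.69 C


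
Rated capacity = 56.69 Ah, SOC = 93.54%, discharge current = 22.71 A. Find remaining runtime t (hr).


Step 1: remaining = SOC/100 * C_total = 93.54/100 * 56.69 = 53.028 Ah
Step 2: t = remaining / I = 53.028 / 22.71 = 2.335 hr

2.335 hr


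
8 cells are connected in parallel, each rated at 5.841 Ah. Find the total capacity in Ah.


Parallel capacities add: 8 * 5.841 Ah = 46.728 Ah

46.728 Ah


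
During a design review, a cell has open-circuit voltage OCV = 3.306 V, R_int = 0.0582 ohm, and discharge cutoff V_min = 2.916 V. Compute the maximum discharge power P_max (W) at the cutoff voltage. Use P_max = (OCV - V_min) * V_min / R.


dV = OCV - V_min = 0.39 V (so I_max = dV / R)
P_max = dV * V_min / R = 0.39 * 2.916 / 0.0582 = 19.54 W

19.54 W


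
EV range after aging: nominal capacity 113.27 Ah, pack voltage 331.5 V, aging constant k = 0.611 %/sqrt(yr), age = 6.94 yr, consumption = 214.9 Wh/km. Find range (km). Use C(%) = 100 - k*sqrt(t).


Step 1: capacity retention = 100 - 0.611 * sqrt(6.94) = 100 - 0.611 * 2.6344 = 98.39%
Step 2: C_now = 113.27 * 98.39/100 = 111.45 Ah
Step 3: E_pack = V * C_now = 331.5 * 111.45 = 36946 Wh
Step 4: range = E_pack / consumption = 36946 / 214.9 = 171.9 km

171.9 km


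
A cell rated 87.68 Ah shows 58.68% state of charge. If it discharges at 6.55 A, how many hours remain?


Step 1: remaining = SOC/100 * C_total = 58.68/100 * 87.68 = 51.451 Ah
Step 2: t = remaining / I = 51.451 / 6.55 = 7.855 hr

7.855 hr


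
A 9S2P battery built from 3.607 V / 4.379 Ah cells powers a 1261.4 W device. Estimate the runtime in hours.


Step 1: E_pack = Ns * V_cell * Np * C_cell = 9 * 3.607 * 2 * 4.379 = 284.31 Wh
Step 2: t = E_pack / P = 284.31 / 1261.4 = 0.2254 hr

0.2254 hr


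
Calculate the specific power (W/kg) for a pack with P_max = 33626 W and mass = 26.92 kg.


Specific power = 33626 W / 26.92 kg = 1249 W/kg

1249 W/kg


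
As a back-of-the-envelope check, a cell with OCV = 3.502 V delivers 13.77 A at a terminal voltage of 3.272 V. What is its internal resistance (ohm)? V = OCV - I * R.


R = (OCV - V) / I = (3.502 - 3.272) / 13.77 = 0.01670 ohm

0.01670 ohm


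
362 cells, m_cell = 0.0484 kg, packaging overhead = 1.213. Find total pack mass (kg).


m_pack = n * m_cell * overhead = 362 * 0.0484 * 1.213 = 21.25 kg

21.25 kg


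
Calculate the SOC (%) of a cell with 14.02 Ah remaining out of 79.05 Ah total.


SOC = (remaining / total) * 100 = (14.02 / 79.05) * 100 = 17.74%

17.74%


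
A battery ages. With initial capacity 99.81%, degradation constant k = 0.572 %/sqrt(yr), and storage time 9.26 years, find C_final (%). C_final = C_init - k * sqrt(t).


Step 1: sqrt(9.26 yr) = 3.043
Step 2: drop = 0.572 * 3.043 = 1.7406
Step 3: C_final = 99.81 - 1.7406 = 98.07%

98.07%


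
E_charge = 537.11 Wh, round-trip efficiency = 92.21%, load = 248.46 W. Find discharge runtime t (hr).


Step 1: E_discharge = eta/100 * E_charge = 92.21/100 * 537.11 = 495.27 Wh
Step 2: t = E_discharge / P = 495.27 / 248.46 = 1.993 hr

1.993 hr


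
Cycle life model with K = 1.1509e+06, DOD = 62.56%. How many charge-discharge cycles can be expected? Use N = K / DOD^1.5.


DOD^1.5 = 494.82
N = K / DOD^1.5 = 1.1509e+06 / 494.82 = 2326

2326 cycles


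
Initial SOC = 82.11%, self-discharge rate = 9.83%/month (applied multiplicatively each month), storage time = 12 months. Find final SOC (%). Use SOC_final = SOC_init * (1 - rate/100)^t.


decay = (1 - 9.83/100)^12 = 0.2889
SOC_final = 82.11 * 0.2889 = 23.72%

23.72%


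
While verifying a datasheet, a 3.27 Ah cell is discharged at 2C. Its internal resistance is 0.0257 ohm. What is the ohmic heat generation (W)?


Step 1: I = C_rate * capacity = 2 * 3.27 = 6.54 A
Step 2: Q = I^2 * R = 6.54^2 * 0.0257 = 42.772 * 0.0257 = 1.099 W

1.099 W


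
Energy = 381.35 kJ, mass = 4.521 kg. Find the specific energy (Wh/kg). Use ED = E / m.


Convert: E = 381.35 kJ = 105.93 Wh
ED = E / m = 105.93 / 4.521 = 23.43 Wh/kg

23.43 Wh/kg


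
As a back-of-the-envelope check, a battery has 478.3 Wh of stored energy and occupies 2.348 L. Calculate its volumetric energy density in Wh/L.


ED = E / V = 478.3 / 2.348 = 203.7 Wh/L

203.7 Wh/L


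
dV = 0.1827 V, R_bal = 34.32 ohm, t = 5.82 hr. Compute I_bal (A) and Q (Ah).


First, Ohm's law: I_bal = 0.1827 V / 34.32 ohm = 0.0053234 A
Then Q = I * t = 0.0053234 A * 5.82 hr = 0.03098 Ah

I=0.0053234 A, Q=0.03098 Ah


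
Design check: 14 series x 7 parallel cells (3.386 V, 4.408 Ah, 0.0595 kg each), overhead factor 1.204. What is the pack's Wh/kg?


Step 1: V_pack = 14 * 3.386 = 47.404 V
Step 2: C_pack = 7 * 4.408 = 30.856 Ah
Step 3: E_pack = V_pack * C_pack = 47.404 * 30.856 = 1462.7 Wh
Step 4: m_pack = 14 * 7 * 0.0595 * 1.204 = 7.0205 kg
Step 5: ED = E_pack / m_pack = 1462.7 / 7.0205 = 208.3 Wh/kg

208.3 Wh/kg


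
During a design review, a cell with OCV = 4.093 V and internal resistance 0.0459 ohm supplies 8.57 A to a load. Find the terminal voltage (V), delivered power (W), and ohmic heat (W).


Step 1: V_terminal = OCV - I*R = 4.093 - 8.57 * 0.0459 = 3.6996 V
Step 2: P_out = V_terminal * I = 3.6996 * 8.57 = 31.71 W
Step 3: Q = I^2 * R = 8.57^2 * 0.0459 = 3.371 W

V=3.6996 V, P=31.71 W, Q=3.371 W


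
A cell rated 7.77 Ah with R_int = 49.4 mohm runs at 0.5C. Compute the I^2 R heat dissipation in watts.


Convert: R = 49.4 mohm = 0.0494 ohm
Step 1: I = C_rate * capacity = 0.5 * 7.77 = 3.885 A
Step 2: Q = I^2 * R = 3.885^2 * 0.0494 = 15.093 * 0.0494 = 0.7456 W

0.7456 W


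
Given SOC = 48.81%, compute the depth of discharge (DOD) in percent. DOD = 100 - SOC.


DOD = 100 - SOC = 100 - 48.81 = 51.19%

51.19%


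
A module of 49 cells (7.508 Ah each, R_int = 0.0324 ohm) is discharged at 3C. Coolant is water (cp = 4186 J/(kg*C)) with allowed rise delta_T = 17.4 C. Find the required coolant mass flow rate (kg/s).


Step 1: I = 3 * 7.508 = 22.524 A
Step 2: Q_cell = I^2 * R = 22.524^2 * 0.0324 = 16.438 W
Step 3: Q_total = 49 * 16.438 = 805.46 W
Step 4: m_dot = Q_total / (cp * dT) = 805.46 / (4186 * 17.4) = 0.01106 kg/s

0.01106 kg/s


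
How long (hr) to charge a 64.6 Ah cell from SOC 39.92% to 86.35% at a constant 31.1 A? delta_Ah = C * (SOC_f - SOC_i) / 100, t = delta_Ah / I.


Step 1: dSOC = 86.35% - 39.92% = 46.43%
Step 2: delta_Ah = 64.6 * 46.43 / 100 = 29.994 Ah
Step 3: t = 29.994 / 31.1 = 0.9644 hr

0.9644 hr


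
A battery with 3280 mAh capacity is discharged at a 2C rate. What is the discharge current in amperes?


Convert: capacity = 3280 mAh = 3.28 Ah
I = C_rate * capacity = 2 * 3.28 = 6.56 A

6.56 A


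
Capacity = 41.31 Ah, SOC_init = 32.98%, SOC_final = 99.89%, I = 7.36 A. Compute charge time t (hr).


delta_Ah = 41.31 * (99.89 - 32.98) / 100 = 27.641 Ah
t = delta_Ah / I = 27.641 / 7.36 = 3.756 hr

3.756 hr


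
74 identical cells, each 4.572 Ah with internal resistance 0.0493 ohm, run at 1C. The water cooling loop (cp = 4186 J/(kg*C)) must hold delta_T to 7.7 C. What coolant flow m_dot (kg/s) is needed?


Step 1: I = 1 * 4.572 = 4.572 A
Step 2: Q_cell = I^2 * R = 4.572^2 * 0.0493 = 1.0305 W
Step 3: Q_total = 74 * 1.0305 = 76.257 W
Step 4: m_dot = Q_total / (cp * dT) = 76.257 / (4186 * 7.7) = 0.002366 kg/s

0.002366 kg/s


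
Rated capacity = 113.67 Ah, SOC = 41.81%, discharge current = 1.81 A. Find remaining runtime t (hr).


Step 1: remaining = SOC/100 * C_total = 41.81/100 * 113.67 = 47.525 Ah
Step 2: t = remaining / I = 47.525 / 1.81 = 26.26 hr

26.26 hr


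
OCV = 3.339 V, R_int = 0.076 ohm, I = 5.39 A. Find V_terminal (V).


IR drop = 5.39 * 0.076 = 0.40964 V
V = 3.339 - 0.40964 = 2.929 V

2.929 V


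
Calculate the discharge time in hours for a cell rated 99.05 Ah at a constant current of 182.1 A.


Runtime = 99.05 Ah / 182.1 A = 0.5439 hr

0.5439 hr


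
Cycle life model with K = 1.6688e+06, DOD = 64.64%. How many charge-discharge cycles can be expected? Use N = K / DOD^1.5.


DOD^1.5 = 519.7
N = K / DOD^1.5 = 1.6688e+06 / 519.7 = 3211

3211 cycles


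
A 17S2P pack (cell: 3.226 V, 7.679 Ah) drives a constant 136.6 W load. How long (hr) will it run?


Step 1: E_pack = Ns * V_cell * Np * C_cell = 17 * 3.226 * 2 * 7.679 = 842.26 Wh
Step 2: t = E_pack / P = 842.26 / 136.6 = 6.166 hr

6.166 hr


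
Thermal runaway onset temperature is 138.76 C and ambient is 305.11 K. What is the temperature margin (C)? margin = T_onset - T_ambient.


Convert: T_ambient = 305.11 K = 31.96 C
margin = 138.76 - 31.96 = 106.8 C

106.8 C


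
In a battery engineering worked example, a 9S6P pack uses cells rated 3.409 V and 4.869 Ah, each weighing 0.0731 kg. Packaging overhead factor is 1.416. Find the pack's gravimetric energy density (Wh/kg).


Step 1: V_pack = 9 * 3.409 = 30.681 V
Step 2: C_pack = 6 * 4.869 = 29.214 Ah
Step 3: E_pack = V_pack * C_pack = 30.681 * 29.214 = 896.31 Wh
Step 4: m_pack = 9 * 6 * 0.0731 * 1.416 = 5.5895 kg
Step 5: ED = E_pack / m_pack = 896.31 / 5.5895 = 160.4 Wh/kg

160.4 Wh/kg


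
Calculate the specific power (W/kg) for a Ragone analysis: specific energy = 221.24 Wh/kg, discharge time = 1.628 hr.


P_specific = E / t = 221.24 / 1.628 = 135.9 W/kg

135.9 W/kg


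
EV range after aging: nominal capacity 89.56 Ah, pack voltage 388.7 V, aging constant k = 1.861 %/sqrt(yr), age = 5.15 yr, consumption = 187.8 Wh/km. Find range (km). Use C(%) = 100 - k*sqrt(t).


Step 1: capacity retention = 100 - 1.861 * sqrt(5.15) = 100 - 1.861 * 2.2694 = 95.777%
Step 2: C_now = 89.56 * 95.777/100 = 85.778 Ah
Step 3: E_pack = V * C_now = 388.7 * 85.778 = 33342 Wh
Step 4: range = E_pack / consumption = 33342 / 187.8 = 177.5 km

177.5 km


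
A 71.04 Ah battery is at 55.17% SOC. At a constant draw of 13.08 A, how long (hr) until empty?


Step 1: remaining = SOC/100 * C_total = 55.17/100 * 71.04 = 39.193 Ah
Step 2: t = remaining / I = 39.193 / 13.08 = 2.996 hr

2.996 hr


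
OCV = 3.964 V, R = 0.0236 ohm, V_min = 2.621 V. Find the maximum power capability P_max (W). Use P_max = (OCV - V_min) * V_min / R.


dV = OCV - V_min = 1.343 V (so I_max = dV / R)
P_max = dV * V_min / R = 1.343 * 2.621 / 0.0236 = 149.2 W

149.2 W


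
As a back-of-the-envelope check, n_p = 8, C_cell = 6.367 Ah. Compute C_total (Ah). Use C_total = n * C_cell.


Parallel capacities add: 8 * 6.367 Ah = 50.936 Ah

50.936 Ah


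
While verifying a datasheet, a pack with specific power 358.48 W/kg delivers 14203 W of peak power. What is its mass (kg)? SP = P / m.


m = P / SP = 14203 / 358.48 = 39.62 kg

39.62 kg


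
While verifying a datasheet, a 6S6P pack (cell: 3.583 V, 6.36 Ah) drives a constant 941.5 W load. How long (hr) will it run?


Step 1: E_pack = Ns * V_cell * Np * C_cell = 6 * 3.583 * 6 * 6.36 = 820.36 Wh
Step 2: t = E_pack / P = 820.36 / 941.5 = 0.8713 hr

0.8713 hr


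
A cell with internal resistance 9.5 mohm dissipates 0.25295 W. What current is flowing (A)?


Convert: R = 9.5 mohm = 0.0095 ohm
I = sqrt(Q / R) = sqrt(0.25295 / 0.0095) = sqrt(26.626) = 5.160 A

5.160 A


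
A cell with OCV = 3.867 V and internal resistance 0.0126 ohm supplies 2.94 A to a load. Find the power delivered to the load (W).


Step 1: V_terminal = OCV - I*R = 3.867 - 2.94 * 0.0126 = 3.83 V
Step 2: P_out = V_terminal * I = 3.83 * 2.94 = 11.26 W

11.26 W


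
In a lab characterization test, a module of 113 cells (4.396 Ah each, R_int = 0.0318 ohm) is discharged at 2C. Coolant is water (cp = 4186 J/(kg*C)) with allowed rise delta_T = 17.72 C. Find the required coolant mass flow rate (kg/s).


Step 1: I = 2 * 4.396 = 8.792 A
Step 2: Q_cell = I^2 * R = 8.792^2 * 0.0318 = 2.4581 W
Step 3: Q_total = 113 * 2.4581 = 277.77 W
Step 4: m_dot = Q_total / (cp * dT) = 277.77 / (4186 * 17.72) = 0.003745 kg/s

0.003745 kg/s


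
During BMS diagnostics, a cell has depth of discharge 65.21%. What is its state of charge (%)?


SOC = 100 - DOD = 100 - 65.21 = 34.79%

34.79%


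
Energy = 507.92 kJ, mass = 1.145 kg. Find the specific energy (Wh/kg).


Convert: E = 507.92 kJ = 141.09 Wh
ED = E / m = 141.09 / 1.145 = 123.2 Wh/kg

123.2 Wh/kg


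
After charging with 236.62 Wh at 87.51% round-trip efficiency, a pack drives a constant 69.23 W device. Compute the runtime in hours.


Step 1: E_discharge = eta/100 * E_charge = 87.51/100 * 236.62 = 207.07 Wh
Step 2: t = E_discharge / P = 207.07 / 69.23 = 2.991 hr

2.991 hr


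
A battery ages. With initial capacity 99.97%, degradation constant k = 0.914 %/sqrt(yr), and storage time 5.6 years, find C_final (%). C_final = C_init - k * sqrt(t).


Step 1: sqrt(5.6 yr) = 2.3664
Step 2: drop = 0.914 * 2.3664 = 2.1629
Step 3: C_final = 99.97 - 2.1629 = 97.81%

97.81%


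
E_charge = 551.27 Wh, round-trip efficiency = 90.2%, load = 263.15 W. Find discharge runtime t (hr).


Step 1: E_discharge = eta/100 * E_charge = 90.2/100 * 551.27 = 497.25 Wh
Step 2: t = E_discharge / P = 497.25 / 263.15 = 1.890 hr

1.890 hr


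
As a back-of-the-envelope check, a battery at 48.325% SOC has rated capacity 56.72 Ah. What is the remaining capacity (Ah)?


remaining = SOC / 100 * total = 48.325 / 100 * 56.72 = 27.41 Ah

27.41 Ah


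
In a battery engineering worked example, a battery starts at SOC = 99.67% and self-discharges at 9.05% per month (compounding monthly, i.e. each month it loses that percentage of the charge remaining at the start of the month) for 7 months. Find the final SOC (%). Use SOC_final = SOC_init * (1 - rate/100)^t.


Monthly retention factor = 1 - 9.05/100 = 0.9095
Over 7 months: factor^7 = 0.51478
SOC_final = 99.67 * 0.51478 = 51.31%

51.31%
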